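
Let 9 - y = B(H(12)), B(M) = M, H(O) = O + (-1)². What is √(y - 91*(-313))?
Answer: √28479 ≈ 168.76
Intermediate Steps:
H(O) = 1 + O (H(O) = O + 1 = 1 + O)
y = -4 (y = 9 - (1 + 12) = 9 - 1*13 = 9 - 13 = -4)
√(y - 91*(-313)) = √(-4 - 91*(-313)) = √(-4 + 28483) = √28479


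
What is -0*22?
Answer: 0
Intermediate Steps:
-0*22 = -57*0 = 0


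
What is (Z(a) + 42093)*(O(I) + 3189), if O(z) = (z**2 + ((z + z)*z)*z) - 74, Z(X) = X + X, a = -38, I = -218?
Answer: -868484037025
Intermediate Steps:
Z(X) = 2*X
O(z) = -74 + z**2 + 2*z**3 (O(z) = (z**2 + ((2*z)*z)*z) - 74 = (z**2 + (2*z**2)*z) - 74 = (z**2 + 2*z**3) - 74 = -74 + z**2 + 2*z**3)
(Z(a) + 42093)*(O(I) + 3189) = (2*(-38) + 42093)*((-74 + (-218)**2 + 2*(-218)**3) + 3189) = (-76 + 42093)*((-74 + 47524 + 2*(-10360232)) + 3189) = 42017*((-74 + 47524 - 20720464) + 3189) = 42017*(-20673014 + 3189) = 42017*(-20669825) = -868484037025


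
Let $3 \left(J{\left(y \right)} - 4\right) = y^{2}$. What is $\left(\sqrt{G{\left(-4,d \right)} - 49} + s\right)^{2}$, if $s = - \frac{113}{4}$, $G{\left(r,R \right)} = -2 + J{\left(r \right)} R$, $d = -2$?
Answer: $\frac{34963}{48} - \frac{113 i \sqrt{627}}{6} \approx 728.4 - 471.59 i$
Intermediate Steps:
$J{\left(y \right)} = 4 + \frac{y^{2}}{3}$
$G{\left(r,R \right)} = -2 + R \left(4 + \frac{r^{2}}{3}\right)$ ($G{\left(r,R \right)} = -2 + \left(4 + \frac{r^{2}}{3}\right) R = -2 + R \left(4 + \frac{r^{2}}{3}\right)$)
$s = - \frac{113}{4}$ ($s = \left(-113\right) \frac{1}{4} = - \frac{113}{4} \approx -28.25$)
$\left(\sqrt{G{\left(-4,d \right)} - 49} + s\right)^{2} = \left(\sqrt{\left(-2 + \frac{1}{3} \left(-2\right) \left(12 + \left(-4\right)^{2}\right)\right) - 49} - \frac{113}{4}\right)^{2} = \left(\sqrt{\left(-2 + \frac{1}{3} \left(-2\right) \left(12 + 16\right)\right) - 49} - \frac{113}{4}\right)^{2} = \left(\sqrt{\left(-2 + \frac{1}{3} \left(-2\right) 28\right) - 49} - \frac{113}{4}\right)^{2} = \left(\sqrt{\left(-2 - \frac{56}{3}\right) - 49} - \frac{113}{4}\right)^{2} = \left(\sqrt{- \frac{62}{3} - 49} - \frac{113}{4}\right)^{2} = \left(\sqrt{- \frac{209}{3}} - \frac{113}{4}\right)^{2} = \left(\frac{i \sqrt{627}}{3} - \frac{113}{4}\right)^{2} = \left(- \frac{113}{4} + \frac{i \sqrt{627}}{3}\right)^{2}$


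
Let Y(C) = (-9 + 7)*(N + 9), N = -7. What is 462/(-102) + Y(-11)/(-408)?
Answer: -461/102 ≈ -4.5196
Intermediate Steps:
Y(C) = -4 (Y(C) = (-9 + 7)*(-7 + 9) = -2*2 = -4)
462/(-102) + Y(-11)/(-408) = 462/(-102) - 4/(-408) = 462*(-1/102) - 4*(-1/408) = -77/17 + 1/102 = -461/102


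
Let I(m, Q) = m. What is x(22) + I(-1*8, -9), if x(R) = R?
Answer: 14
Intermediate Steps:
x(22) + I(-1*8, -9) = 22 - 1*8 = 22 - 8 = 14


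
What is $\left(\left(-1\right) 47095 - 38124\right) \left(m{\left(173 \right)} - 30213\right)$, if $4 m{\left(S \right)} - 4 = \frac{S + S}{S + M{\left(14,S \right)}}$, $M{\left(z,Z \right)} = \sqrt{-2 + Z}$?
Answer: $\frac{153229511129397}{59516} + \frac{44228661 \sqrt{19}}{59516} \approx 2.5746 \cdot 10^{9}$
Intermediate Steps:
$m{\left(S \right)} = 1 + \frac{S}{2 \left(S + \sqrt{-2 + S}\right)}$ ($m{\left(S \right)} = 1 + \frac{\left(S + S\right) \frac{1}{S + \sqrt{-2 + S}}}{4} = 1 + \frac{2 S \frac{1}{S + \sqrt{-2 + S}}}{4} = 1 + \frac{S}{2 \left(S + \sqrt{-2 + S}\right)}$)
$\left(\left(-1\right) 47095 - 38124\right) \left(m{\left(173 \right)} - 30213\right) = \left(\left(-1\right) 47095 - 38124\right) \left(\frac{\sqrt{-2 + 173} + \frac{3}{2} \cdot 173}{173 + \sqrt{-2 + 173}} - 30213\right) = \left(-47095 - 38124\right) \left(\frac{\sqrt{171} + \frac{519}{2}}{173 + \sqrt{171}} - 30213\right) = - 85219 \left(\frac{3 \sqrt{19} + \frac{519}{2}}{173 + 3 \sqrt{19}} - 30213\right) = - 85219 \left(\frac{\frac{519}{2} + 3 \sqrt{19}}{173 + 3 \sqrt{19}} - 30213\right) = - 85219 \left(-30213 + \frac{\frac{519}{2} + 3 \sqrt{19}}{173 + 3 \sqrt{19}}\right) = 2574721647 - \frac{85219 \left(\frac{519}{2} + 3 \sqrt{19}\right)}{173 + 3 \sqrt{19}}$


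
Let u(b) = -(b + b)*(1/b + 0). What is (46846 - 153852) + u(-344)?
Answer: -107008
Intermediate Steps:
u(b) = -2 (u(b) = -2*b/b = -1*2 = -2)
(46846 - 153852) + u(-344) = (46846 - 153852) - 2 = -107006 - 2 = -107008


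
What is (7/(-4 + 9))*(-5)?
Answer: -7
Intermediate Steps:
(7/(-4 + 9))*(-5) = (7/5)*(-5) = -7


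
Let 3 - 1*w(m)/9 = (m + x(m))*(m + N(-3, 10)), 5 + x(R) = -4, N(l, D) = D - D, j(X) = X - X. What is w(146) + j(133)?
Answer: -179991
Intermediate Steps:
j(X) = 0
N(l, D) = 0
x(R) = -9 (x(R) = -5 - 4 = -9)
w(m) = 27 - 9*m*(-9 + m) (w(m) = 27 - 9*(m - 9)*(m + 0) = 27 - 9*(-9 + m)*m = 27 - 9*m*(-9 + m))
w(146) + j(133) = (27 - 9*146**2 + 81*146) + 0 = (27 - 9*21316 + 11826) + 0 = (27 - 191844 + 11826) + 0 = -179991 + 0 = -179991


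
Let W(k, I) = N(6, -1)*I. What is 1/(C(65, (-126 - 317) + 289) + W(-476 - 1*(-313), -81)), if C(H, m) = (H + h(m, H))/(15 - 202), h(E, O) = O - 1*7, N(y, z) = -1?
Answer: 187/15024 ≈ 0.012447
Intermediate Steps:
h(E, O) = -7 + O (h(E, O) = O - 7 = -7 + O)
C(H, m) = 7/187 - 2*H/187 (C(H, m) = (H + (-7 + H))/(15 - 202) = (-7 + 2*H)/(-187) = (-7 + 2*H)*(-1/187) = 7/187 - 2*H/187)
W(k, I) = -I
1/(C(65, (-126 - 317) + 289) + W(-476 - 1*(-313), -81)) = 1/((7/187 - 2/187*65) - 1*(-81)) = 1/((7/187 - 130/187) + 81) = 1/(-123/187 + 81) = 1/(15024/187) = 187/15024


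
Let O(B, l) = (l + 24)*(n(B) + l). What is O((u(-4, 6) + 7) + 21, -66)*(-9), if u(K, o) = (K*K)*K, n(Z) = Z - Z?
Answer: -24948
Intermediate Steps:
n(Z) = 0
u(K, o) = K³ (u(K, o) = K²*K = K³)
O(B, l) = l*(24 + l) (O(B, l) = (l + 24)*(0 + l) = (24 + l)*l = l*(24 + l))
O((u(-4, 6) + 7) + 21, -66)*(-9) = -66*(24 - 66)*(-9) = -66*(-42)*(-9) = 2772*(-9) = -24948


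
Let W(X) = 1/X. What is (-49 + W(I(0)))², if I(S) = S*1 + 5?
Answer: 59536/25 ≈ 2381.4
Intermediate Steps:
I(S) = 5 + S (I(S) = S + 5 = 5 + S)
(-49 + W(I(0)))² = (-49 + 1/(5 + 0))² = (-49 + 1/5)² = (-49 + ⅕)² = (-244/5)² = 59536/25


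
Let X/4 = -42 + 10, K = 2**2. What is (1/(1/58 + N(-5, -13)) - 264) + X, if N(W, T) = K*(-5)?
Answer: -454386/1159 ≈ -392.05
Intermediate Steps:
K = 4
X = -128 (X = 4*(-42 + 10) = 4*(-32) = -128)
N(W, T) = -20 (N(W, T) = 4*(-5) = -20)
(1/(1/58 + N(-5, -13)) - 264) + X = (1/(1/58 - 20) - 264) - 128 = (1/(-1159/58) - 264) - 128 = (-58/1159 - 264) - 128 = -306034/1159 - 128 = -454386/1159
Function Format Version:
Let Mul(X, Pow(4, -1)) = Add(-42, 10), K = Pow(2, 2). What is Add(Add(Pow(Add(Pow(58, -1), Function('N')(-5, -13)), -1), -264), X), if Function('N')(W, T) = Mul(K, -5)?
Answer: Rational(-454386, 1159) ≈ -392.05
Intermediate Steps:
K = 4
X = -128 (X = Mul(4, Add(-42, 10)) = Mul(4, -32) = -128)
Function('N')(W, T) = -20 (Function('N')(W, T) = Mul(4, -5) = -20)
Add(Add(Pow(Add(Pow(58, -1), Function('N')(-5, -13)), -1), -264), X) = Add(Add(Pow(Add(Pow(58, -1), -20), -1), -264), -128) = Add(Add(Pow(Add(Rational(1, 58), -20), -1), -264), -128) = Add(Add(Pow(Rational(-1159, 58), -1), -264), -128) = Add(Add(Rational(-58, 1159), -264), -128) = Add(Rational(-306034, 1159), -128) = Rational(-454386, 1159)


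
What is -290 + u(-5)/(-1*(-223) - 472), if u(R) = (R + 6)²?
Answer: -72211/249 ≈ -290.00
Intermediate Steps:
u(R) = (6 + R)²
-290 + u(-5)/(-1*(-223) - 472) = -290 + (6 - 5)²/(-1*(-223) - 472) = -290 + 1²/(223 - 472) = -290 + 1/(-249) = -290 + 1*(-1/249) = -290 - 1/249 = -72211/249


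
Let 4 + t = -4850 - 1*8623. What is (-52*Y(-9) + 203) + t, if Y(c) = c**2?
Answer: -17486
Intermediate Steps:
t = -13477 (t = -4 + (-4850 - 1*8623) = -4 + (-4850 - 8623) = -4 - 13473 = -13477)
(-52*Y(-9) + 203) + t = (-52*(-9)**2 + 203) - 13477 = (-52*81 + 203) - 13477 = (-4212 + 203) - 13477 = -4009 - 13477 = -17486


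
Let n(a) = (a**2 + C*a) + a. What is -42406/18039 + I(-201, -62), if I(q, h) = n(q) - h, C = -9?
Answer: 108410909/2577 ≈ 42069.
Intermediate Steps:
n(a) = a**2 - 8*a (n(a) = (a**2 - 9*a) + a = a**2 - 8*a)
I(q, h) = -h + q*(-8 + q) (I(q, h) = q*(-8 + q) - h = -h + q*(-8 + q))
-42406/18039 + I(-201, -62) = -42406/18039 + (-1*(-62) - 201*(-8 - 201)) = -42406*1/18039 + (62 - 201*(-209)) = -6058/2577 + (62 + 42009) = -6058/2577 + 42071 = 108410909/2577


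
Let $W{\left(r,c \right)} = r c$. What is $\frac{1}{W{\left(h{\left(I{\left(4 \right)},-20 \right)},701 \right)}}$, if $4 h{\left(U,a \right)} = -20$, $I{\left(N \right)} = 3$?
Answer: $- \frac{1}{3505} \approx -0.00028531$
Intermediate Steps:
$h{\left(U,a \right)} = -5$ ($h{\left(U,a \right)} = \frac{1}{4} \left(-20\right) = -5$)
$W{\left(r,c \right)} = c r$
$\frac{1}{W{\left(h{\left(I{\left(4 \right)},-20 \right)},701 \right)}} = \frac{1}{701 \left(-5\right)} = \frac{1}{-3505} = - \frac{1}{3505}$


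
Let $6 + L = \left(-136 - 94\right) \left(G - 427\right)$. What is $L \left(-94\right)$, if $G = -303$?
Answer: $-15782036$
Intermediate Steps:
$L = 167894$ ($L = -6 + \left(-136 - 94\right) \left(-303 - 427\right) = -6 - -167900 = -6 + 167900 = 167894$)
$L \left(-94\right) = 167894 \left(-94\right) = -15782036$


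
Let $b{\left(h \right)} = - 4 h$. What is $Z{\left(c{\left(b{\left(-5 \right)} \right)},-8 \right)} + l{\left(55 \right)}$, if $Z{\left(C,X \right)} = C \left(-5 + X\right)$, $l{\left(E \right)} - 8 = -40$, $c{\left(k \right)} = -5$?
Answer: $33$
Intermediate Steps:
$l{\left(E \right)} = -32$ ($l{\left(E \right)} = 8 - 40 = -32$)
$Z{\left(c{\left(b{\left(-5 \right)} \right)},-8 \right)} + l{\left(55 \right)} = - 5 \left(-5 - 8\right) - 32 = \left(-5\right) \left(-13\right) - 32 = 65 - 32 = 33$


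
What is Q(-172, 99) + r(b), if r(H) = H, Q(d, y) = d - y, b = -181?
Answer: -452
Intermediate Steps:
Q(-172, 99) + r(b) = (-172 - 1*99) - 181 = (-172 - 99) - 181 = -271 - 181 = -452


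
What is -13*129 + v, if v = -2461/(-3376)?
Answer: -5659091/3376 ≈ -1676.3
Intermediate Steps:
v = 2461/3376 (v = -2461*(-1/3376) = 2461/3376 ≈ 0.72897)
-13*129 + v = -13*129 + 2461/3376 = -1677 + 2461/3376 = -5659091/3376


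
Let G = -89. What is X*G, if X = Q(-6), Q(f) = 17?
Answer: -1513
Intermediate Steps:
X = 17
X*G = 17*(-89) = -1513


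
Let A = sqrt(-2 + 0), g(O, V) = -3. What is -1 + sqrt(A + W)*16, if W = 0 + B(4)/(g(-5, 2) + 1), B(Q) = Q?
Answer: -1 + 16*sqrt(-2 + I*sqrt(2)) ≈ 6.5852 + 23.865*I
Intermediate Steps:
A = I*sqrt(2) (A = sqrt(-2) = I*sqrt(2) ≈ 1.4142*I)
W = -2 (W = 0 + 4/(-3 + 1) = 0 + 4/(-2) = 0 + 4*(-1/2) = 0 - 2 = -2)
-1 + sqrt(A + W)*16 = -1 + sqrt(I*sqrt(2) - 2)*16 = -1 + sqrt(-2 + I*sqrt(2))*16 = -1 + 16*sqrt(-2 + I*sqrt(2))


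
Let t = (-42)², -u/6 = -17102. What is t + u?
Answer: 104376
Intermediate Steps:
u = 102612 (u = -6*(-17102) = 102612)
t = 1764
t + u = 1764 + 102612 = 104376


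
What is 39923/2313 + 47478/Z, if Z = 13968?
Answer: 37081171/1794888 ≈ 20.659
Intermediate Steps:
39923/2313 + 47478/Z = 39923/2313 + 47478/13968 = 39923*(1/2313) + 47478*(1/13968) = 39923/2313 + 7913/2328 = 37081171/1794888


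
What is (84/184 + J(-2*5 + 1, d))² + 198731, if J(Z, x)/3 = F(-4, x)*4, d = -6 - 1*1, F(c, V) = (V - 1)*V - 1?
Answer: 1343519957/2116 ≈ 6.3493e+5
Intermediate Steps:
F(c, V) = -1 + V*(-1 + V) (F(c, V) = (-1 + V)*V - 1 = V*(-1 + V) - 1 = -1 + V*(-1 + V))
d = -7 (d = -6 - 1 = -7)
J(Z, x) = -12 - 12*x + 12*x² (J(Z, x) = 3*((-1 + x² - x)*4) = 3*(-4 - 4*x + 4*x²) = -12 - 12*x + 12*x²)
(84/184 + J(-2*5 + 1, d))² + 198731 = (84/184 + (-12 - 12*(-7) + 12*(-7)²))² + 198731 = (84*(1/184) + (-12 + 84 + 12*49))² + 198731 = (21/46 + (-12 + 84 + 588))² + 198731 = (21/46 + 660)² + 198731 = (30381/46)² + 198731 = 923005161/2116 + 198731 = 1343519957/2116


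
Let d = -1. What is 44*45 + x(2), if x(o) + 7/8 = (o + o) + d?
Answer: 15857/8 ≈ 1982.1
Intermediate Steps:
x(o) = -15/8 + 2*o (x(o) = -7/8 + ((o + o) - 1) = -7/8 + (2*o - 1) = -7/8 + (-1 + 2*o) = -15/8 + 2*o)
44*45 + x(2) = 44*45 + (-15/8 + 2*2) = 1980 + (-15/8 + 4) = 1980 + 17/8 = 15857/8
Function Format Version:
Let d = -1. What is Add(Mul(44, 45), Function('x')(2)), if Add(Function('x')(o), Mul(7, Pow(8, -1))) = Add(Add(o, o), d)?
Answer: Rational(15857, 8) ≈ 1982.1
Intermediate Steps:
Function('x')(o) = Add(Rational(-15, 8), Mul(2, o)) (Function('x')(o) = Add(Rational(-7, 8), Add(Add(o, o), -1)) = Add(Rational(-7, 8), Add(Mul(2, o), -1)) = Add(Rational(-7, 8), Add(-1, Mul(2, o))) = Add(Rational(-15, 8), Mul(2, o)))
Add(Mul(44, 45), Function('x')(2)) = Add(Mul(44, 45), Add(Rational(-15, 8), Mul(2, 2))) = Add(1980, Add(Rational(-15, 8), 4)) = Add(1980, Rational(17, 8)) = Rational(15857, 8)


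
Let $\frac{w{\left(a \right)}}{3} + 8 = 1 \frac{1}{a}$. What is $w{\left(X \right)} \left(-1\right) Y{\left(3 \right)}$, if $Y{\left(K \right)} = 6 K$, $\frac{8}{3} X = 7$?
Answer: $\frac{2880}{7} \approx 411.43$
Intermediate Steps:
$X = \frac{21}{8}$ ($X = \frac{3}{8} \cdot 7 = \frac{21}{8} \approx 2.625$)
$w{\left(a \right)} = -24 + \frac{3}{a}$ ($w{\left(a \right)} = -24 + 3 \cdot 1 \frac{1}{a} = -24 + \frac{3}{a}$)
$w{\left(X \right)} \left(-1\right) Y{\left(3 \right)} = \left(-24 + \frac{3}{\frac{21}{8}}\right) \left(-1\right) 6 \cdot 3 = \left(-24 + 3 \cdot \frac{8}{21}\right) \left(-1\right) 18 = \left(-24 + \frac{8}{7}\right) \left(-1\right) 18 = \left(- \frac{160}{7}\right) \left(-1\right) 18 = \frac{160}{7} \cdot 18 = \frac{2880}{7}$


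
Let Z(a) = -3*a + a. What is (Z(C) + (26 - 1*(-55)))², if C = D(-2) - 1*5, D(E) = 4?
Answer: 6889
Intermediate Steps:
C = -1 (C = 4 - 1*5 = 4 - 5 = -1)
Z(a) = -2*a
(Z(C) + (26 - 1*(-55)))² = (-2*(-1) + (26 - 1*(-55)))² = (2 + (26 + 55))² = (2 + 81)² = 83² = 6889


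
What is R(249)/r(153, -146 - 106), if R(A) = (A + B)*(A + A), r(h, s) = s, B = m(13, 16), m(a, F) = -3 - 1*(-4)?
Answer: -10375/21 ≈ -494.05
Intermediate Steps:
m(a, F) = 1 (m(a, F) = -3 + 4 = 1)
B = 1
R(A) = 2*A*(1 + A) (R(A) = (A + 1)*(A + A) = (1 + A)*(2*A) = 2*A*(1 + A))
R(249)/r(153, -146 - 106) = (2*249*(1 + 249))/(-146 - 106) = (2*249*250)/(-252) = 124500*(-1/252) = -10375/21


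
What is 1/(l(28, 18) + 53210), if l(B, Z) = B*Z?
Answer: 1/53714 ≈ 1.8617e-5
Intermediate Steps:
1/(l(28, 18) + 53210) = 1/(28*18 + 53210) = 1/(504 + 53210) = 1/53714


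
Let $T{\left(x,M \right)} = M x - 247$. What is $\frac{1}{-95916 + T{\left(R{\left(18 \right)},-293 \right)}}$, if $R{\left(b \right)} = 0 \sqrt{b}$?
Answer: $- \frac{1}{96163} \approx -1.0399 \cdot 10^{-5}$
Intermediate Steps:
$R{\left(b \right)} = 0$
$T{\left(x,M \right)} = -247 + M x$
$\frac{1}{-95916 + T{\left(R{\left(18 \right)},-293 \right)}} = \frac{1}{-95916 - 247} = \frac{1}{-96163} = - \frac{1}{96163}$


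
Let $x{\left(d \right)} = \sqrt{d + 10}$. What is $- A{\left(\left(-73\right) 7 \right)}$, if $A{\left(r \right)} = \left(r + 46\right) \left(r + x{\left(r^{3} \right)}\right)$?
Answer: $-237615 + 1395 i \sqrt{14825869} \approx -2.3762 \cdot 10^{5} + 5.3714 \cdot 10^{6} i$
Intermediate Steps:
$x{\left(d \right)} = \sqrt{10 + d}$
$A{\left(r \right)} = \left(46 + r\right) \left(r + \sqrt{10 + r^{3}}\right)$ ($A{\left(r \right)} = \left(r + 46\right) \left(r + \sqrt{10 + r^{3}}\right) = \left(46 + r\right) \left(r + \sqrt{10 + r^{3}}\right)$)
$- A{\left(\left(-73\right) 7 \right)} = - (\left(\left(-73\right) 7\right)^{2} + 46 \left(\left(-73\right) 7\right) + 46 \sqrt{10 + \left(\left(-73\right) 7\right)^{3}} + \left(-73\right) 7 \sqrt{10 + \left(\left(-73\right) 7\right)^{3}}) = - (\left(-511\right)^{2} + 46 \left(-511\right) + 46 \sqrt{10 + \left(-511\right)^{3}} - 511 \sqrt{10 + \left(-511\right)^{3}}) = - (261121 - 23506 + 46 \sqrt{10 - 133432831} - 511 \sqrt{10 - 133432831}) = - (261121 - 23506 + 46 \sqrt{-133432821} - 511 \sqrt{-133432821}) = - (261121 - 23506 + 46 \cdot 3 i \sqrt{14825869} - 511 \cdot 3 i \sqrt{14825869}) = - (261121 - 23506 + 138 i \sqrt{14825869} - 1533 i \sqrt{14825869}) = - (237615 - 1395 i \sqrt{14825869}) = -237615 + 1395 i \sqrt{14825869}$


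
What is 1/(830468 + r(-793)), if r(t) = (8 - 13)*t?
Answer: 1/834433 ≈ 1.1984e-6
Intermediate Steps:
r(t) = -5*t
1/(830468 + r(-793)) = 1/(830468 - 5*(-793)) = 1/(830468 + 3965) = 1/834433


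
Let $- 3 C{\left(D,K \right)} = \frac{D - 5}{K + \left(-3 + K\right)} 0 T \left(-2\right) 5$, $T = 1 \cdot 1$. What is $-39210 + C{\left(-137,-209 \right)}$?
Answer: $-39210$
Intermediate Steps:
$T = 1$
$C{\left(D,K \right)} = 0$ ($C{\left(D,K \right)} = - \frac{\frac{D - 5}{K + \left(-3 + K\right)} 0 \cdot 1 \left(-2\right) 5}{3} = - \frac{\frac{-5 + D}{-3 + 2 K} 0 \left(-2\right) 5}{3} = - \frac{\frac{-5 + D}{-3 + 2 K} 0 \cdot 5}{3} = - \frac{0 \cdot 5}{3} = \left(- \frac{1}{3}\right) 0 = 0$)
$-39210 + C{\left(-137,-209 \right)} = -39210 + 0 = -39210$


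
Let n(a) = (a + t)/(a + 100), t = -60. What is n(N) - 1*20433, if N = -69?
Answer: -633552/31 ≈ -20437.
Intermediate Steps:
n(a) = (-60 + a)/(100 + a) (n(a) = (a - 60)/(a + 100) = (-60 + a)/(100 + a))
n(N) - 1*20433 = (-60 - 69)/(100 - 69) - 1*20433 = -129/31 - 20433 = -633552/31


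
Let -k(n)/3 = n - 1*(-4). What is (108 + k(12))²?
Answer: 3600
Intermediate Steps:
k(n) = -12 - 3*n (k(n) = -3*(n - 1*(-4)) = -3*(n + 4) = -3*(4 + n) = -12 - 3*n)
(108 + k(12))² = (108 + (-12 - 3*12))² = (108 + (-12 - 36))² = (108 - 48)² = 60² = 3600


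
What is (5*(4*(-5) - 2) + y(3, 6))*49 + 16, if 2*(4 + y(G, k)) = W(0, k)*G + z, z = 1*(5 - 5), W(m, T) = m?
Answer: -5570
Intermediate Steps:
z = 0 (z = 1*0 = 0)
y(G, k) = -4 (y(G, k) = -4 + (0*G + 0)/2 = -4 + (0 + 0)/2 = -4 + (½)*0 = -4 + 0 = -4)
(5*(4*(-5) - 2) + y(3, 6))*49 + 16 = (5*(4*(-5) - 2) - 4)*49 + 16 = (5*(-20 - 2) - 4)*49 + 16 = (5*(-22) - 4)*49 + 16 = (-110 - 4)*49 + 16 = -114*49 + 16 = -5586 + 16 = -5570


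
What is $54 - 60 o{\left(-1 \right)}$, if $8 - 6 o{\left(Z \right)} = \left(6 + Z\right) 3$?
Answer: $124$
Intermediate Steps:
$o{\left(Z \right)} = - \frac{5}{3} - \frac{Z}{2}$ ($o{\left(Z \right)} = \frac{4}{3} - \frac{\left(6 + Z\right) 3}{6} = \frac{4}{3} - \frac{18 + 3 Z}{6} = \frac{4}{3} - \left(3 + \frac{Z}{2}\right) = - \frac{5}{3} - \frac{Z}{2}$)
$54 - 60 o{\left(-1 \right)} = 54 - 60 \left(- \frac{5}{3} - - \frac{1}{2}\right) = 54 - 60 \left(- \frac{5}{3} + \frac{1}{2}\right) = 54 - -70 = 54 + 70 = 124$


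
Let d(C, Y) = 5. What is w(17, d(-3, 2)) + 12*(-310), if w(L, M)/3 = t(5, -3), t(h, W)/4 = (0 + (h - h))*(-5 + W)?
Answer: -3720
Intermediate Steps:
t(h, W) = 0 (t(h, W) = 4*((0 + (h - h))*(-5 + W)) = 4*((0 + 0)*(-5 + W)) = 4*(0*(-5 + W)) = 4*0 = 0)
w(L, M) = 0 (w(L, M) = 3*0 = 0)
w(17, d(-3, 2)) + 12*(-310) = 0 + 12*(-310) = 0 - 3720 = -3720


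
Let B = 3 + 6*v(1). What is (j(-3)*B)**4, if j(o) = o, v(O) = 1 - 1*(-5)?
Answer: 187388721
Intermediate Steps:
v(O) = 6 (v(O) = 1 + 5 = 6)
B = 39 (B = 3 + 6*6 = 3 + 36 = 39)
(j(-3)*B)**4 = (-3*39)**4 = (-117)**4 = 187388721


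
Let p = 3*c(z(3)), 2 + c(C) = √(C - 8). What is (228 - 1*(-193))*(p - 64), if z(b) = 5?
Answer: -29470 + 1263*I*√3 ≈ -29470.0 + 2187.6*I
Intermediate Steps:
c(C) = -2 + √(-8 + C) (c(C) = -2 + √(C - 8) = -2 + √(-8 + C))
p = -6 + 3*I*√3 (p = 3*(-2 + √(-8 + 5)) = 3*(-2 + √(-3)) = 3*(-2 + I*√3) = -6 + 3*I*√3 ≈ -6.0 + 5.1962*I)
(228 - 1*(-193))*(p - 64) = (228 - 1*(-193))*((-6 + 3*I*√3) - 64) = (228 + 193)*(-70 + 3*I*√3) = 421*(-70 + 3*I*√3) = -29470 + 1263*I*√3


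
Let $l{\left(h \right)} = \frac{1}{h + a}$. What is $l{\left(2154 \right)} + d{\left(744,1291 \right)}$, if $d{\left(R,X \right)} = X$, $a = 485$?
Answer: $\frac{3406950}{2639} \approx 1291.0$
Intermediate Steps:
$l{\left(h \right)} = \frac{1}{485 + h}$ ($l{\left(h \right)} = \frac{1}{h + 485} = \frac{1}{485 + h}$)
$l{\left(2154 \right)} + d{\left(744,1291 \right)} = \frac{1}{485 + 2154} + 1291 = \frac{1}{2639} + 1291 = \frac{3406950}{2639}$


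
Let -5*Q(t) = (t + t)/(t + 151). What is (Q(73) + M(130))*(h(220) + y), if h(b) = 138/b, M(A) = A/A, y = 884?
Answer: 47389483/61600 ≈ 769.31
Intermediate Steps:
M(A) = 1
Q(t) = -2*t/(5*(151 + t)) (Q(t) = -(t + t)/(5*(t + 151)) = -2*t/(5*(151 + t)))
(Q(73) + M(130))*(h(220) + y) = (-2*73/(755 + 5*73) + 1)*(138/220 + 884) = (-2*73/(755 + 365) + 1)*(138*(1/220) + 884) = (-2*73/1120 + 1)*(69/110 + 884) = (-2*73*1/1120 + 1)*(97309/110) = (-73/560 + 1)*(97309/110) = (487/560)*(97309/110) = 47389483/61600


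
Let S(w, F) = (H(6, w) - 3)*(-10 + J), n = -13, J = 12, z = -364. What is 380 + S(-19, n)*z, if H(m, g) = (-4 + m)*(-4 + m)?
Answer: -348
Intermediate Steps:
H(m, g) = (-4 + m)²
S(w, F) = 2 (S(w, F) = ((-4 + 6)² - 3)*(-10 + 12) = (2² - 3)*2 = (4 - 3)*2 = 1*2 = 2)
380 + S(-19, n)*z = 380 + 2*(-364) = 380 - 728 = -348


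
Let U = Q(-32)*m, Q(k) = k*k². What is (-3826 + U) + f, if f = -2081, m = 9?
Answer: -300819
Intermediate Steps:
Q(k) = k³
U = -294912 (U = (-32)³*9 = -32768*9 = -294912)
(-3826 + U) + f = (-3826 - 294912) - 2081 = -298738 - 2081 = -300819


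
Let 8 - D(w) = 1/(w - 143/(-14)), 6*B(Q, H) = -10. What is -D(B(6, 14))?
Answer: -2830/359 ≈ -7.8830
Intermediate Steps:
B(Q, H) = -5/3 (B(Q, H) = (1/6)*(-10) = -5/3)
D(w) = 8 - 1/(143/14 + w) (D(w) = 8 - 1/(w - 143/(-14)) = 8 - 1/(w - 143*(-1/14)) = 8 - 1/(w + 143/14) = 8 - 1/(143/14 + w))
-D(B(6, 14)) = -2*(565 + 56*(-5/3))/(143 + 14*(-5/3)) = -2*(565 - 280/3)/(143 - 70/3) = -2*1415/(359/3*3) = -2*3*1415/(359*3) = -1*2830/359 = -2830/359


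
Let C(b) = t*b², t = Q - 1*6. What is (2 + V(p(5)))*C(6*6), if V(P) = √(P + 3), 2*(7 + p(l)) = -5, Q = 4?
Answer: -5184 - 1296*I*√26 ≈ -5184.0 - 6608.3*I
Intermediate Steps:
t = -2 (t = 4 - 1*6 = 4 - 6 = -2)
C(b) = -2*b²
p(l) = -19/2 (p(l) = -7 + (½)*(-5) = -7 - 5/2 = -19/2)
V(P) = √(3 + P)
(2 + V(p(5)))*C(6*6) = (2 + √(3 - 19/2))*(-2*(6*6)²) = (2 + √(-13/2))*(-2*36²) = (2 + I*√26/2)*(-2*1296) = (2 + I*√26/2)*(-2592) = -5184 - 1296*I*√26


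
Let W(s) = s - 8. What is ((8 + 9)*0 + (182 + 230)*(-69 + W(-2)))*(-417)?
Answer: 13572516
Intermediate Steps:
W(s) = -8 + s
((8 + 9)*0 + (182 + 230)*(-69 + W(-2)))*(-417) = ((8 + 9)*0 + (182 + 230)*(-69 + (-8 - 2)))*(-417) = (17*0 + 412*(-69 - 10))*(-417) = (0 + 412*(-79))*(-417) = (0 - 32548)*(-417) = -32548*(-417) = 13572516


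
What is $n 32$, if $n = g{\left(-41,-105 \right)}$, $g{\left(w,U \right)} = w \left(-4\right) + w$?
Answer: $3936$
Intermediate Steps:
$g{\left(w,U \right)} = - 3 w$ ($g{\left(w,U \right)} = - 4 w + w = - 3 w$)
$n = 123$ ($n = \left(-3\right) \left(-41\right) = 123$)
$n 32 = 123 \cdot 32 = 3936$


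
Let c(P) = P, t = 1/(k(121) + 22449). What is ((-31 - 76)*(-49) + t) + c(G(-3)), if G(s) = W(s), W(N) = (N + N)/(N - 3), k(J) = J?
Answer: 118357081/22570 ≈ 5244.0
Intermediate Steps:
W(N) = 2*N/(-3 + N) (W(N) = (2*N)/(-3 + N) = 2*N/(-3 + N))
G(s) = 2*s/(-3 + s)
t = 1/22570 (t = 1/(121 + 22449) = 1/22570 ≈ 4.4307e-5)
((-31 - 76)*(-49) + t) + c(G(-3)) = ((-31 - 76)*(-49) + 1/22570) + 2*(-3)/(-3 - 3) = (-107*(-49) + 1/22570) + 2*(-3)/(-6) = (5243 + 1/22570) + 2*(-3)*(-⅙) = 118334511/22570 + 1 = 118357081/22570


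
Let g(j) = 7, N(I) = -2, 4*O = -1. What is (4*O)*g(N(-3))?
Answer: -7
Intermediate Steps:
O = -¼ (O = (¼)*(-1) = -¼ ≈ -0.25000)
(4*O)*g(N(-3)) = (4*(-¼))*7 = -1*7 = -7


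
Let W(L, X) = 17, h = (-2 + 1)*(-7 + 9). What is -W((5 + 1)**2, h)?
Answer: -17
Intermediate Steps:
h = -2 (h = -1*2 = -2)
-W((5 + 1)**2, h) = -1*17 = -17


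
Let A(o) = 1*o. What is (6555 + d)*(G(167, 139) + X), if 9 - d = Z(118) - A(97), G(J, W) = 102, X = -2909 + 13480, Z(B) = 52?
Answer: 70537857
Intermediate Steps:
A(o) = o
X = 10571
d = 54 (d = 9 - (52 - 1*97) = 9 - (52 - 97) = 9 - 1*(-45) = 9 + 45 = 54)
(6555 + d)*(G(167, 139) + X) = (6555 + 54)*(102 + 10571) = 6609*10673 = 70537857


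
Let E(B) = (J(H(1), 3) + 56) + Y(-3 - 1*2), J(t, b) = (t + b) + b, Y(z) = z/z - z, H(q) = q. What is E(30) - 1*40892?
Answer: -40823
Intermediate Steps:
Y(z) = 1 - z
J(t, b) = t + 2*b (J(t, b) = (b + t) + b = t + 2*b)
E(B) = 69 (E(B) = ((1 + 2*3) + 56) + (1 - (-3 - 1*2)) = ((1 + 6) + 56) + (1 - (-3 - 2)) = (7 + 56) + (1 - 1*(-5)) = 63 + (1 + 5) = 63 + 6 = 69)
E(30) - 1*40892 = 69 - 1*40892 = 69 - 40892 = -40823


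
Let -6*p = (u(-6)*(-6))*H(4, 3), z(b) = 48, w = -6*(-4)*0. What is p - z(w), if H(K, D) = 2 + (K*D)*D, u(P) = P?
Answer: -276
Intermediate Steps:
w = 0 (w = 24*0 = 0)
H(K, D) = 2 + K*D² (H(K, D) = 2 + (D*K)*D = 2 + K*D²)
p = -228 (p = -(-6*(-6))*(2 + 4*3²)/6 = -6*(2 + 4*9) = -6*(2 + 36) = -6*38 = -⅙*1368 = -228)
p - z(w) = -228 - 1*48 = -228 - 48 = -276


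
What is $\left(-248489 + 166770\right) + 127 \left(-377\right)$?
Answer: $-129598$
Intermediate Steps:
$\left(-248489 + 166770\right) + 127 \left(-377\right) = -81719 - 47879 = -129598$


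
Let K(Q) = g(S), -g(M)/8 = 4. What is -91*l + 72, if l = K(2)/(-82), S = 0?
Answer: 1496/41 ≈ 36.488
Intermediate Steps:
g(M) = -32 (g(M) = -8*4 = -32)
K(Q) = -32
l = 16/41 (l = -32/(-82) = -32*(-1/82) = 16/41 ≈ 0.39024)
-91*l + 72 = -91*16/41 + 72 = -1456/41 + 72 = 1496/41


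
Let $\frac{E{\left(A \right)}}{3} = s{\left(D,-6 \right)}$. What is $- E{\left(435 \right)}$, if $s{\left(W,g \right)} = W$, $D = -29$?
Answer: $87$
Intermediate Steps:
$E{\left(A \right)} = -87$ ($E{\left(A \right)} = 3 \left(-29\right) = -87$)
$- E{\left(435 \right)} = \left(-1\right) \left(-87\right) = 87$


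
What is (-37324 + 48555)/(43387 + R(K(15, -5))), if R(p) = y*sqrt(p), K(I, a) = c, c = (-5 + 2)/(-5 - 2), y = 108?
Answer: 3410955779/13176987391 - 1212948*sqrt(21)/13176987391 ≈ 0.25844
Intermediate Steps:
c = 3/7 (c = -3/(-7) = -3*(-1/7) = 3/7 ≈ 0.42857)
K(I, a) = 3/7
R(p) = 108*sqrt(p)
(-37324 + 48555)/(43387 + R(K(15, -5))) = (-37324 + 48555)/(43387 + 108*sqrt(3/7)) = 11231/(43387 + 108*(sqrt(21)/7)) = 11231/(43387 + 108*sqrt(21)/7)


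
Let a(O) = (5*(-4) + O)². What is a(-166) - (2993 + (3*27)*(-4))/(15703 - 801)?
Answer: 515546923/14902 ≈ 34596.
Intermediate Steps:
a(O) = (-20 + O)²
a(-166) - (2993 + (3*27)*(-4))/(15703 - 801) = (-20 - 166)² - (2993 + (3*27)*(-4))/(15703 - 801) = (-186)² - (2993 + 81*(-4))/14902 = 34596 - (2993 - 324)/14902 = 34596 - 2669/14902 = 515546923/14902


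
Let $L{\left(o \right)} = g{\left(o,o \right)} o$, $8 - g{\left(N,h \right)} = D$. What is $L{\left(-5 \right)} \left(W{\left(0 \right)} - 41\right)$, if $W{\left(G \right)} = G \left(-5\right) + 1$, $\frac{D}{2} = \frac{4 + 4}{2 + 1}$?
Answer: $\frac{1600}{3} \approx 533.33$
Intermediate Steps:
$D = \frac{16}{3}$ ($D = 2 \frac{4 + 4}{2 + 1} = 2 \cdot \frac{8}{3} = \frac{16}{3} \approx 5.3333$)
$g{\left(N,h \right)} = \frac{8}{3}$ ($g{\left(N,h \right)} = 8 - \frac{16}{3} = \frac{8}{3}$)
$W{\left(G \right)} = 1 - 5 G$ ($W{\left(G \right)} = - 5 G + 1 = 1 - 5 G$)
$L{\left(o \right)} = \frac{8 o}{3}$
$L{\left(-5 \right)} \left(W{\left(0 \right)} - 41\right) = \frac{8}{3} \left(-5\right) \left(\left(1 - 0\right) - 41\right) = - \frac{40 \left(\left(1 + 0\right) - 41\right)}{3} = - \frac{40 \left(1 - 41\right)}{3} = \left(- \frac{40}{3}\right) \left(-40\right) = \frac{1600}{3}$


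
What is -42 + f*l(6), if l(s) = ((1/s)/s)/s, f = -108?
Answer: -85/2 ≈ -42.500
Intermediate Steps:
l(s) = s⁻³ (l(s) = (1/(s*s))/s = 1/(s²*s) = s⁻³)
-42 + f*l(6) = -42 - 108/6³ = -42 - 108*1/216 = -42 - ½ = -85/2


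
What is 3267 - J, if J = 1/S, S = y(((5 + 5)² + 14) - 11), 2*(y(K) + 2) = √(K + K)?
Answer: 310361/95 - √206/95 ≈ 3266.8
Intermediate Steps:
y(K) = -2 + √2*√K/2 (y(K) = -2 + √(K + K)/2 = -2 + √(2*K)/2 = -2 + (√2*√K)/2 = -2 + √2*√K/2)
S = -2 + √206/2 (S = -2 + √2*√(((5 + 5)² + 14) - 11)/2 = -2 + √2*√((10² + 14) - 11)/2 = -2 + √2*√((100 + 14) - 11)/2 = -2 + √2*√(114 - 11)/2 = -2 + √2*√103/2 = -2 + √206/2 ≈ 5.1764)
J = 1/(-2 + √206/2) ≈ 0.19319
3267 - J = 3267 - (4/95 + √206/95) = 3267 + (-4/95 - √206/95) = 310361/95 - √206/95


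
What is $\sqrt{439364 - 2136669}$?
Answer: $i \sqrt{1697305} \approx 1302.8 i$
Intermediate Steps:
$\sqrt{439364 - 2136669} = \sqrt{-1697305} = i \sqrt{1697305}$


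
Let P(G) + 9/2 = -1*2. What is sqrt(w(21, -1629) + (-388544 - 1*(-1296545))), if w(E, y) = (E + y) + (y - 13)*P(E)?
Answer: sqrt(917066) ≈ 957.64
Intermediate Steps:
P(G) = -13/2 (P(G) = -9/2 - 1*2 = -9/2 - 2 = -13/2)
w(E, y) = 169/2 + E - 11*y/2 (w(E, y) = (E + y) + (y - 13)*(-13/2) = (E + y) + (-13 + y)*(-13/2) = (E + y) + (169/2 - 13*y/2) = 169/2 + E - 11*y/2)
sqrt(w(21, -1629) + (-388544 - 1*(-1296545))) = sqrt((169/2 + 21 - 11/2*(-1629)) + (-388544 - 1*(-1296545))) = sqrt((169/2 + 21 + 17919/2) + (-388544 + 1296545)) = sqrt(9065 + 908001) = sqrt(917066)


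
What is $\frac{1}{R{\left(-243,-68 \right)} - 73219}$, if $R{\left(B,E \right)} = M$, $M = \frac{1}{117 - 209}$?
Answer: $- \frac{92}{6736149} \approx -1.3658 \cdot 10^{-5}$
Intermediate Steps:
$M = - \frac{1}{92}$ ($M = \frac{1}{117 - 209} = \frac{1}{-92} = - \frac{1}{92} \approx -0.01087$)
$R{\left(B,E \right)} = - \frac{1}{92}$
$\frac{1}{R{\left(-243,-68 \right)} - 73219} = \frac{1}{- \frac{1}{92} - 73219} = \frac{1}{- \frac{6736149}{92}} = - \frac{92}{6736149}$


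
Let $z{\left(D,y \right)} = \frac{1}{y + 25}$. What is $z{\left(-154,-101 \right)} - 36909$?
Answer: $- \frac{2805085}{76} \approx -36909.0$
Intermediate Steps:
$z{\left(D,y \right)} = \frac{1}{25 + y}$
$z{\left(-154,-101 \right)} - 36909 = \frac{1}{25 - 101} - 36909 = \frac{1}{-76} - 36909 = - \frac{1}{76} - 36909 = - \frac{2805085}{76}$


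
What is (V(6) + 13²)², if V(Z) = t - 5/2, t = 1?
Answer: 112225/4 ≈ 28056.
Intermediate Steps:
V(Z) = -3/2 (V(Z) = 1 - 5/2 = -3/2)
(V(6) + 13²)² = (-3/2 + 13²)² = (-3/2 + 169)² = (335/2)² = 112225/4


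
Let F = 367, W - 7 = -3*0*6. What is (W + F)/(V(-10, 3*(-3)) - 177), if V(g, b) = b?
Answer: -187/93 ≈ -2.0108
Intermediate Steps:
W = 7 (W = 7 - 3*0*6 = 7 + 0*6 = 7 + 0 = 7)
(W + F)/(V(-10, 3*(-3)) - 177) = (7 + 367)/(3*(-3) - 177) = 374/(-9 - 177) = 374/(-186) = 374*(-1/186) = -187/93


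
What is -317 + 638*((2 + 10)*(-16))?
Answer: -122813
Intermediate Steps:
-317 + 638*((2 + 10)*(-16)) = -317 + 638*(12*(-16)) = -317 + 638*(-192) = -317 - 122496 = -122813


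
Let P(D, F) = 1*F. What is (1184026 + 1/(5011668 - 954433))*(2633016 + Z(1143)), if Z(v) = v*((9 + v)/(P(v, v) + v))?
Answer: 973187550167638824/312095 ≈ 3.1182e+12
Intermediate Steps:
P(D, F) = F
Z(v) = 9/2 + v/2 (Z(v) = v*((9 + v)/(v + v)) = v*((9 + v)/((2*v))) = v*((9 + v)*(1/(2*v))) = v*((9 + v)/(2*v)) = 9/2 + v/2)
(1184026 + 1/(5011668 - 954433))*(2633016 + Z(1143)) = (1184026 + 1/(5011668 - 954433))*(2633016 + (9/2 + (½)*1143)) = (1184026 + 1/4057235)*(2633016 + (9/2 + 1143/2)) = (1184026 + 1/4057235)*(2633016 + 576) = (4803871728111/4057235)*2633592 = 973187550167638824/312095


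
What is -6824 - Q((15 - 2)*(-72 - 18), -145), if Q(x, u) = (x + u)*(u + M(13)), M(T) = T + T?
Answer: -163309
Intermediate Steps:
M(T) = 2*T
Q(x, u) = (26 + u)*(u + x) (Q(x, u) = (x + u)*(u + 2*13) = (u + x)*(u + 26) = (u + x)*(26 + u) = (26 + u)*(u + x))
-6824 - Q((15 - 2)*(-72 - 18), -145) = -6824 - ((-145)**2 + 26*(-145) + 26*((15 - 2)*(-72 - 18)) - 145*(15 - 2)*(-72 - 18)) = -6824 - (21025 - 3770 + 26*(13*(-90)) - 1885*(-90)) = -6824 - (21025 - 3770 + 26*(-1170) - 145*(-1170)) = -6824 - (21025 - 3770 - 30420 + 169650) = -6824 - 1*156485 = -6824 - 156485 = -163309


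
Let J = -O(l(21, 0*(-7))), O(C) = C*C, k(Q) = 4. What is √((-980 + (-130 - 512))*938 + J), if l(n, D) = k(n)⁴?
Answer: 2*I*√396743 ≈ 1259.8*I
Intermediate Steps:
l(n, D) = 256 (l(n, D) = 4⁴ = 256)
O(C) = C²
J = -65536 (J = -1*256² = -1*65536 = -65536)
√((-980 + (-130 - 512))*938 + J) = √((-980 + (-130 - 512))*938 - 65536) = √((-980 - 642)*938 - 65536) = √(-1622*938 - 65536) = √(-1521436 - 65536) = √(-1586972) = 2*I*√396743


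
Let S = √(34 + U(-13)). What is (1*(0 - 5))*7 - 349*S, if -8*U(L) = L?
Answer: -35 - 349*√570/4 ≈ -2118.1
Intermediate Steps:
U(L) = -L/8
S = √570/4 (S = √(34 - ⅛*(-13)) = √(34 + 13/8) = √(285/8) = √570/4 ≈ 5.9687)
(1*(0 - 5))*7 - 349*S = (1*(0 - 5))*7 - 349*√570/4 = (1*(-5))*7 - 349*√570/4 = -5*7 - 349*√570/4 = -35 - 349*√570/4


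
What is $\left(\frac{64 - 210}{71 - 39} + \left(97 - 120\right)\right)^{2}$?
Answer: $\frac{194481}{256} \approx 759.69$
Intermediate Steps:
$\left(\frac{64 - 210}{71 - 39} + \left(97 - 120\right)\right)^{2} = \left(- \frac{146}{71 - 39} + \left(97 - 120\right)\right)^{2} = \left(- \frac{146}{32} - 23\right)^{2} = \left(\left(-146\right) \frac{1}{32} - 23\right)^{2} = \left(- \frac{73}{16} - 23\right)^{2} = \left(- \frac{441}{16}\right)^{2} = \frac{194481}{256}$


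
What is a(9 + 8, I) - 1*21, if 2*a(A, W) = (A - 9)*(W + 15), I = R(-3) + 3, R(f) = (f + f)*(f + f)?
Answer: 195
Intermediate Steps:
R(f) = 4*f**2 (R(f) = (2*f)*(2*f) = 4*f**2)
I = 39 (I = 4*(-3)**2 + 3 = 4*9 + 3 = 36 + 3 = 39)
a(A, W) = (-9 + A)*(15 + W)/2 (a(A, W) = ((A - 9)*(W + 15))/2 = ((-9 + A)*(15 + W))/2 = (-9 + A)*(15 + W)/2)
a(9 + 8, I) - 1*21 = (-135/2 - 9/2*39 + 15*(9 + 8)/2 + (1/2)*(9 + 8)*39) - 1*21 = (-135/2 - 351/2 + (15/2)*17 + (1/2)*17*39) - 21 = (-135/2 - 351/2 + 255/2 + 663/2) - 21 = 216 - 21 = 195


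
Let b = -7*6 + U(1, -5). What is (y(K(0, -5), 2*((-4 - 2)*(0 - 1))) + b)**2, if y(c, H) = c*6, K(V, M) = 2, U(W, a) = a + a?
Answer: 1600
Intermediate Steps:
U(W, a) = 2*a
y(c, H) = 6*c
b = -52 (b = -7*6 + 2*(-5) = -42 - 10 = -52)
(y(K(0, -5), 2*((-4 - 2)*(0 - 1))) + b)**2 = (6*2 - 52)**2 = (12 - 52)**2 = (-40)**2 = 1600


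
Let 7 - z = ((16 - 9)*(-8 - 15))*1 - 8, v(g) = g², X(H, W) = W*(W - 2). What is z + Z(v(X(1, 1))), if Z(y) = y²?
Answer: 177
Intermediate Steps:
X(H, W) = W*(-2 + W)
z = 176 (z = 7 - (((16 - 9)*(-8 - 15))*1 - 8) = 7 - ((7*(-23))*1 - 8) = 7 - (-161*1 - 8) = 7 - (-161 - 8) = 7 - 1*(-169) = 7 + 169 = 176)
z + Z(v(X(1, 1))) = 176 + ((1*(-2 + 1))²)² = 176 + ((1*(-1))²)² = 176 + ((-1)²)² = 176 + 1² = 176 + 1 = 177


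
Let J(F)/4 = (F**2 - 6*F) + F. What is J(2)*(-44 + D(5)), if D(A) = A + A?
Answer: 816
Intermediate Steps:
D(A) = 2*A
J(F) = -20*F + 4*F**2 (J(F) = 4*((F**2 - 6*F) + F) = 4*(F**2 - 5*F) = -20*F + 4*F**2)
J(2)*(-44 + D(5)) = (4*2*(-5 + 2))*(-44 + 2*5) = (4*2*(-3))*(-44 + 10) = -24*(-34) = 816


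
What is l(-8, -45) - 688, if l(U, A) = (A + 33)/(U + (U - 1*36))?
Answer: -8941/13 ≈ -687.77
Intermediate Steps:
l(U, A) = (33 + A)/(-36 + 2*U) (l(U, A) = (33 + A)/(U + (U - 36)) = (33 + A)/(U + (-36 + U)) = (33 + A)/(-36 + 2*U))
l(-8, -45) - 688 = (33 - 45)/(2*(-18 - 8)) - 688 = (½)*(-12)/(-26) - 688 = (½)*(-1/26)*(-12) - 688 = 3/13 - 688 = -8941/13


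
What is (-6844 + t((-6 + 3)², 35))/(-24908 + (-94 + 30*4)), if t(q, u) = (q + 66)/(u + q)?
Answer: 301061/1094808 ≈ 0.27499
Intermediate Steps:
t(q, u) = (66 + q)/(q + u)
(-6844 + t((-6 + 3)², 35))/(-24908 + (-94 + 30*4)) = (-6844 + (66 + (-6 + 3)²)/((-6 + 3)² + 35))/(-24908 + (-94 + 30*4)) = (-6844 + (66 + (-3)²)/((-3)² + 35))/(-24908 + (-94 + 120)) = (-6844 + (66 + 9)/(9 + 35))/(-24908 + 26) = (-6844 + 75/44)/(-24882) = (-6844 + (1/44)*75)*(-1/24882) = (-6844 + 75/44)*(-1/24882) = -301061/44*(-1/24882) = 301061/1094808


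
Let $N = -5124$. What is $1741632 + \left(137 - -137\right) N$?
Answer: $337656$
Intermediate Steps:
$1741632 + \left(137 - -137\right) N = 1741632 + \left(137 - -137\right) \left(-5124\right) = 1741632 + \left(137 + 137\right) \left(-5124\right) = 1741632 + 274 \left(-5124\right) = 1741632 - 1403976 = 337656$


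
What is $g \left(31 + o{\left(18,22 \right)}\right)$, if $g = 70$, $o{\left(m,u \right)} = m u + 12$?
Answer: $30730$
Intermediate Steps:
$o{\left(m,u \right)} = 12 + m u$
$g \left(31 + o{\left(18,22 \right)}\right) = 70 \left(31 + \left(12 + 18 \cdot 22\right)\right) = 70 \left(31 + \left(12 + 396\right)\right) = 70 \left(31 + 408\right) = 70 \cdot 439 = 30730$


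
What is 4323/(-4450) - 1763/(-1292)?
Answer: 1130017/2874700 ≈ 0.39309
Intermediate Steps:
4323/(-4450) - 1763/(-1292) = 4323*(-1/4450) - 1763*(-1/1292) = -4323/4450 + 1763/1292 = 1130017/2874700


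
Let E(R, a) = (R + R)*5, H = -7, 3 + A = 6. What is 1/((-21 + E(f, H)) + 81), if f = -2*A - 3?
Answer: -1/30 ≈ -0.033333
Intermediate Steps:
A = 3 (A = -3 + 6 = 3)
f = -9 (f = -2*3 - 3 = -6 - 3 = -9)
E(R, a) = 10*R (E(R, a) = (2*R)*5 = 10*R)
1/((-21 + E(f, H)) + 81) = 1/((-21 + 10*(-9)) + 81) = 1/((-21 - 90) + 81) = 1/(-111 + 81) = 1/(-30) = -1/30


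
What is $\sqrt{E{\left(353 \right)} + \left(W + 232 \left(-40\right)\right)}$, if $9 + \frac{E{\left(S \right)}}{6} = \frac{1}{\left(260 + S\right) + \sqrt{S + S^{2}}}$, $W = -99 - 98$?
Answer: $\frac{\sqrt{-5842497 - 9531 \sqrt{124962}}}{\sqrt{613 + \sqrt{124962}}} \approx 97.627 i$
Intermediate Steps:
$W = -197$ ($W = -99 - 98 = -197$)
$E{\left(S \right)} = -54 + \frac{6}{260 + S + \sqrt{S + S^{2}}}$ ($E{\left(S \right)} = -54 + \frac{6}{\left(260 + S\right) + \sqrt{S + S^{2}}} = -54 + \frac{6}{260 + S + \sqrt{S + S^{2}}}$)
$\sqrt{E{\left(353 \right)} + \left(W + 232 \left(-40\right)\right)} = \sqrt{\frac{6 \left(-2339 - 3177 - 9 \sqrt{353 \left(1 + 353\right)}\right)}{260 + 353 + \sqrt{353 \left(1 + 353\right)}} + \left(-197 + 232 \left(-40\right)\right)} = \sqrt{\frac{6 \left(-2339 - 3177 - 9 \sqrt{353 \cdot 354}\right)}{260 + 353 + \sqrt{353 \cdot 354}} - 9477} = \sqrt{\frac{6 \left(-2339 - 3177 - 9 \sqrt{124962}\right)}{260 + 353 + \sqrt{124962}} - 9477} = \sqrt{\frac{6 \left(-5516 - 9 \sqrt{124962}\right)}{613 + \sqrt{124962}} - 9477} = \sqrt{-9477 + \frac{6 \left(-5516 - 9 \sqrt{124962}\right)}{613 + \sqrt{124962}}}$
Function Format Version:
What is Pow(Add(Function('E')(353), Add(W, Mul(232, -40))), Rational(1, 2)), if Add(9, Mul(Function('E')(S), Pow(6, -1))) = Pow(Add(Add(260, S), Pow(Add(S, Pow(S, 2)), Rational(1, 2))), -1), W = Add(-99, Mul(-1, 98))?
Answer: Mul(Pow(Add(-5842497, Mul(-9531, Pow(124962, Rational(1, 2)))), Rational(1, 2)), Pow(Add(613, Pow(124962, Rational(1, 2))), Rational(-1, 2))) ≈ Mul(97.627, I)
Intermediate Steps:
W = -197 (W = Add(-99, -98) = -197)
Function('E')(S) = Add(-54, Mul(6, Pow(Add(260, S, Pow(Add(S, Pow(S, 2)), Rational(1, 2))), -1))) (Function('E')(S) = Add(-54, Mul(6, Pow(Add(Add(260, S), Pow(Add(S, Pow(S, 2)), Rational(1, 2))), -1))) = Add(-54, Mul(6, Pow(Add(260, S, Pow(Add(S, Pow(S, 2)), Rational(1, 2))), -1))))
Pow(Add(Function('E')(353), Add(W, Mul(232, -40))), Rational(1, 2)) = Pow(Add(Mul(6, Pow(Add(260, 353, Pow(Mul(353, Add(1, 353)), Rational(1, 2))), -1), Add(-2339, Mul(-9, 353), Mul(-9, Pow(Mul(353, Add(1, 353)), Rational(1, 2))))), Add(-197, Mul(232, -40))), Rational(1, 2)) = Pow(Add(Mul(6, Pow(Add(260, 353, Pow(Mul(353, 354), Rational(1, 2))), -1), Add(-2339, -3177, Mul(-9, Pow(Mul(353, 354), Rational(1, 2))))), Add(-197, -9280)), Rational(1, 2)) = Pow(Add(Mul(6, Pow(Add(260, 353, Pow(124962, Rational(1, 2))), -1), Add(-2339, -3177, Mul(-9, Pow(124962, Rational(1, 2))))), -9477), Rational(1, 2)) = Pow(Add(Mul(6, Pow(Add(613, Pow(124962, Rational(1, 2))), -1), Add(-5516, Mul(-9, Pow(124962, Rational(1, 2))))), -9477), Rational(1, 2)) = Pow(Add(-9477, Mul(6, Pow(Add(613, Pow(124962, Rational(1, 2))), -1), Add(-5516, Mul(-9, Pow(124962, Rational(1, 2)))))), Rational(1, 2))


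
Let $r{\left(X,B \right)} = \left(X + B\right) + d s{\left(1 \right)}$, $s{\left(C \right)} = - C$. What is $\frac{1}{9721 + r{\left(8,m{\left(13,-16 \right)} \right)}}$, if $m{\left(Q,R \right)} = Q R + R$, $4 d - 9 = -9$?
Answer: $\frac{1}{9505} \approx 0.00010521$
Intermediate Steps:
$d = 0$ ($d = \frac{9}{4} + \frac{1}{4} \left(-9\right) = \frac{9}{4} - \frac{9}{4} = 0$)
$m{\left(Q,R \right)} = R + Q R$
$r{\left(X,B \right)} = B + X$ ($r{\left(X,B \right)} = \left(X + B\right) + 0 \left(\left(-1\right) 1\right) = \left(B + X\right) + 0 \left(-1\right) = \left(B + X\right) + 0 = B + X$)
$\frac{1}{9721 + r{\left(8,m{\left(13,-16 \right)} \right)}} = \frac{1}{9721 + \left(- 16 \left(1 + 13\right) + 8\right)} = \frac{1}{9721 + \left(\left(-16\right) 14 + 8\right)} = \frac{1}{9721 + \left(-224 + 8\right)} = \frac{1}{9721 - 216} = \frac{1}{9505}$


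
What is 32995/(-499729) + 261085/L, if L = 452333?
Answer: 115547018630/226043917757 ≈ 0.51117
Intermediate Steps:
32995/(-499729) + 261085/L = 32995/(-499729) + 261085/452333 = 32995*(-1/499729) + 261085*(1/452333) = -32995/499729 + 261085/452333 = 115547018630/226043917757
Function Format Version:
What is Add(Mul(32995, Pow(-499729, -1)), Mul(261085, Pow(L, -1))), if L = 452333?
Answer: Rational(115547018630, 226043917757) ≈ 0.51117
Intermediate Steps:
Add(Mul(32995, Pow(-499729, -1)), Mul(261085, Pow(L, -1))) = Add(Mul(32995, Pow(-499729, -1)), Mul(261085, Pow(452333, -1))) = Add(Mul(32995, Rational(-1, 499729)), Mul(261085, Rational(1, 452333))) = Add(Rational(-32995, 499729), Rational(261085, 452333)) = Rational(115547018630, 226043917757)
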